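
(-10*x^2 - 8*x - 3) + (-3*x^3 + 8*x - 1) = -3*x^3 - 10*x^2 - 4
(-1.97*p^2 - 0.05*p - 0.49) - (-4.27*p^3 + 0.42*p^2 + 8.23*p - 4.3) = 4.27*p^3 - 2.39*p^2 - 8.28*p + 3.81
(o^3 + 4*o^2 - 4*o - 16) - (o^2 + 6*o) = o^3 + 3*o^2 - 10*o - 16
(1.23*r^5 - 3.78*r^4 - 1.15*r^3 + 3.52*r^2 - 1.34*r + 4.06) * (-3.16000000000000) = -3.8868*r^5 + 11.9448*r^4 + 3.634*r^3 - 11.1232*r^2 + 4.2344*r - 12.8296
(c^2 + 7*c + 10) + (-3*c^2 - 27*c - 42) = -2*c^2 - 20*c - 32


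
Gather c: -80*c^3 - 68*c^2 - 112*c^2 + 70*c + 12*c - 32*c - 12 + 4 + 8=-80*c^3 - 180*c^2 + 50*c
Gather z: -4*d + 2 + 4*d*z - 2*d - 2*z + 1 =-6*d + z*(4*d - 2) + 3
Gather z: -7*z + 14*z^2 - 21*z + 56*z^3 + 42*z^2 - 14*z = 56*z^3 + 56*z^2 - 42*z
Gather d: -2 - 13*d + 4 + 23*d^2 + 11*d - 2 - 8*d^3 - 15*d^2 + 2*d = -8*d^3 + 8*d^2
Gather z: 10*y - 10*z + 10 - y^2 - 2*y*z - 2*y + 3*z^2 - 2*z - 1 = -y^2 + 8*y + 3*z^2 + z*(-2*y - 12) + 9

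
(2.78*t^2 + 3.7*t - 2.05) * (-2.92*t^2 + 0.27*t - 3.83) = -8.1176*t^4 - 10.0534*t^3 - 3.6624*t^2 - 14.7245*t + 7.8515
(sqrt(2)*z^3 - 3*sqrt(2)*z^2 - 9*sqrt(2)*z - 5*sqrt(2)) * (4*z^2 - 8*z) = 4*sqrt(2)*z^5 - 20*sqrt(2)*z^4 - 12*sqrt(2)*z^3 + 52*sqrt(2)*z^2 + 40*sqrt(2)*z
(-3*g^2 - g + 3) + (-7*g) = -3*g^2 - 8*g + 3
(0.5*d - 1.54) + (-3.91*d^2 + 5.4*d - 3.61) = -3.91*d^2 + 5.9*d - 5.15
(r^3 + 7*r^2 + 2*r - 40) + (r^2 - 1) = r^3 + 8*r^2 + 2*r - 41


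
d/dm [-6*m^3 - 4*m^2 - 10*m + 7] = -18*m^2 - 8*m - 10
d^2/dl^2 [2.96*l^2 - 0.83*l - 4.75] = 5.92000000000000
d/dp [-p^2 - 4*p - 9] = -2*p - 4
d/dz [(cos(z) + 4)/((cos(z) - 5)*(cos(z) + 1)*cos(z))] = 2*(cos(z)^3 + 4*cos(z)^2 - 16*cos(z) - 10)*sin(z)/((cos(z) - 5)^2*(cos(z) + 1)^2*cos(z)^2)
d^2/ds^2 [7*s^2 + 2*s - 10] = 14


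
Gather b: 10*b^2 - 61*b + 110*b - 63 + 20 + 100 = 10*b^2 + 49*b + 57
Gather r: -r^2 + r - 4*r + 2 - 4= -r^2 - 3*r - 2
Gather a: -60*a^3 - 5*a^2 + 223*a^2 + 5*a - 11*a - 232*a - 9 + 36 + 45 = -60*a^3 + 218*a^2 - 238*a + 72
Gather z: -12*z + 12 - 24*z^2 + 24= -24*z^2 - 12*z + 36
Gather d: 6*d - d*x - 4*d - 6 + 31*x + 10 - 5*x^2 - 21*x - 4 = d*(2 - x) - 5*x^2 + 10*x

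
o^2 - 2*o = o*(o - 2)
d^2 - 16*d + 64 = (d - 8)^2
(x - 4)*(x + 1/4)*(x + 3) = x^3 - 3*x^2/4 - 49*x/4 - 3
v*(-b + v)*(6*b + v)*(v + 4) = -6*b^2*v^2 - 24*b^2*v + 5*b*v^3 + 20*b*v^2 + v^4 + 4*v^3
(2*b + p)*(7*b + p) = 14*b^2 + 9*b*p + p^2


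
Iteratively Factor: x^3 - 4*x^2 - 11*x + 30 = (x + 3)*(x^2 - 7*x + 10) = (x - 2)*(x + 3)*(x - 5)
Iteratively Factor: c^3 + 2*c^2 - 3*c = (c + 3)*(c^2 - c) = (c - 1)*(c + 3)*(c)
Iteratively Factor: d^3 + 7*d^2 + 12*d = (d + 4)*(d^2 + 3*d) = (d + 3)*(d + 4)*(d)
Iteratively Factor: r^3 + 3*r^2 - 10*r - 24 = (r - 3)*(r^2 + 6*r + 8) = (r - 3)*(r + 2)*(r + 4)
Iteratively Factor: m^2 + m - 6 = (m - 2)*(m + 3)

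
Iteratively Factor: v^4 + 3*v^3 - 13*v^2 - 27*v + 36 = (v + 3)*(v^3 - 13*v + 12) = (v - 3)*(v + 3)*(v^2 + 3*v - 4) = (v - 3)*(v + 3)*(v + 4)*(v - 1)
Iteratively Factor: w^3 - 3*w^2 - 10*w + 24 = (w - 2)*(w^2 - w - 12) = (w - 4)*(w - 2)*(w + 3)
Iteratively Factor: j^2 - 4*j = (j - 4)*(j)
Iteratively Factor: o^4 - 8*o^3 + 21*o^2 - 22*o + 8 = (o - 1)*(o^3 - 7*o^2 + 14*o - 8) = (o - 2)*(o - 1)*(o^2 - 5*o + 4) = (o - 4)*(o - 2)*(o - 1)*(o - 1)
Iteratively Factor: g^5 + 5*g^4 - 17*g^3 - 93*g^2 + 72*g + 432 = (g - 3)*(g^4 + 8*g^3 + 7*g^2 - 72*g - 144) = (g - 3)*(g + 4)*(g^3 + 4*g^2 - 9*g - 36) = (g - 3)*(g + 4)^2*(g^2 - 9) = (g - 3)^2*(g + 4)^2*(g + 3)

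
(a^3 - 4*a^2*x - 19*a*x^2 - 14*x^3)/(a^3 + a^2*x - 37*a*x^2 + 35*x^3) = (a^3 - 4*a^2*x - 19*a*x^2 - 14*x^3)/(a^3 + a^2*x - 37*a*x^2 + 35*x^3)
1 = 1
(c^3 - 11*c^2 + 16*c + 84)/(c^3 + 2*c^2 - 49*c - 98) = (c - 6)/(c + 7)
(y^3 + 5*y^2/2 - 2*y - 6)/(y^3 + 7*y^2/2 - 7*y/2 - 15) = (2*y^3 + 5*y^2 - 4*y - 12)/(2*y^3 + 7*y^2 - 7*y - 30)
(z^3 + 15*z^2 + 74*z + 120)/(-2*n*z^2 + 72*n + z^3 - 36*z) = (z^2 + 9*z + 20)/(-2*n*z + 12*n + z^2 - 6*z)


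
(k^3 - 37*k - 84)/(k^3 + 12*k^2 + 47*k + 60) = (k - 7)/(k + 5)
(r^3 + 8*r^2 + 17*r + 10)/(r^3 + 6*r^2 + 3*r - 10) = (r + 1)/(r - 1)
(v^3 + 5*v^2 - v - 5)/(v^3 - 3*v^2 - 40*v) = (v^2 - 1)/(v*(v - 8))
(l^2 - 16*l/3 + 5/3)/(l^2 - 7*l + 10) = (l - 1/3)/(l - 2)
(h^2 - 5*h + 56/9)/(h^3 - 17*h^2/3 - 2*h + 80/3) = (h - 7/3)/(h^2 - 3*h - 10)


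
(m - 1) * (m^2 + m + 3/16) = m^3 - 13*m/16 - 3/16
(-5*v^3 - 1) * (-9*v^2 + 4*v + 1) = 45*v^5 - 20*v^4 - 5*v^3 + 9*v^2 - 4*v - 1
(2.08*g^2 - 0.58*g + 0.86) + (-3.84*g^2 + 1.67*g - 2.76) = -1.76*g^2 + 1.09*g - 1.9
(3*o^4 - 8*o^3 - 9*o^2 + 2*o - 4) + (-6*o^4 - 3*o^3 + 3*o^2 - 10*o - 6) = -3*o^4 - 11*o^3 - 6*o^2 - 8*o - 10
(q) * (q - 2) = q^2 - 2*q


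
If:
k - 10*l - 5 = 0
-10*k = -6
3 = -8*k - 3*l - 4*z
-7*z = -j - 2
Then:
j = -667/50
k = 3/5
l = -11/25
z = -81/50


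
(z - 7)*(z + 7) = z^2 - 49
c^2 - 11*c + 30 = (c - 6)*(c - 5)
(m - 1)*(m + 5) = m^2 + 4*m - 5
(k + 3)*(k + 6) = k^2 + 9*k + 18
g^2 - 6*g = g*(g - 6)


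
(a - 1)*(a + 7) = a^2 + 6*a - 7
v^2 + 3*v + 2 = (v + 1)*(v + 2)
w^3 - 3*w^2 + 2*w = w*(w - 2)*(w - 1)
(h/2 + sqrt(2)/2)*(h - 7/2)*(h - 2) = h^3/2 - 11*h^2/4 + sqrt(2)*h^2/2 - 11*sqrt(2)*h/4 + 7*h/2 + 7*sqrt(2)/2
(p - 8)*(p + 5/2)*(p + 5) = p^3 - p^2/2 - 95*p/2 - 100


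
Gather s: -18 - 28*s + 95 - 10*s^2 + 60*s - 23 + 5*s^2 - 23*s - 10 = -5*s^2 + 9*s + 44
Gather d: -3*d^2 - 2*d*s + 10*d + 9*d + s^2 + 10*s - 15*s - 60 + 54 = -3*d^2 + d*(19 - 2*s) + s^2 - 5*s - 6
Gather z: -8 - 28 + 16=-20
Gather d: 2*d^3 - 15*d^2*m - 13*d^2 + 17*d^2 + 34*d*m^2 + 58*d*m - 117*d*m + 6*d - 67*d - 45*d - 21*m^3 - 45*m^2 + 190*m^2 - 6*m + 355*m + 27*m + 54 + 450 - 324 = 2*d^3 + d^2*(4 - 15*m) + d*(34*m^2 - 59*m - 106) - 21*m^3 + 145*m^2 + 376*m + 180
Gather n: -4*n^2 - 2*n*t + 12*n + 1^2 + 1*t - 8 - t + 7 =-4*n^2 + n*(12 - 2*t)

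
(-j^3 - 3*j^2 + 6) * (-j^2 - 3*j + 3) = j^5 + 6*j^4 + 6*j^3 - 15*j^2 - 18*j + 18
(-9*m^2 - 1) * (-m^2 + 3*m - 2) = 9*m^4 - 27*m^3 + 19*m^2 - 3*m + 2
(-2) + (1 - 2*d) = -2*d - 1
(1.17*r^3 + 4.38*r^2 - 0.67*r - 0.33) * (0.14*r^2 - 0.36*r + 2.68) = 0.1638*r^5 + 0.192*r^4 + 1.465*r^3 + 11.9334*r^2 - 1.6768*r - 0.8844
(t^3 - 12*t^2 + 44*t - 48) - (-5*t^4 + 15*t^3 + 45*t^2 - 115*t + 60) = 5*t^4 - 14*t^3 - 57*t^2 + 159*t - 108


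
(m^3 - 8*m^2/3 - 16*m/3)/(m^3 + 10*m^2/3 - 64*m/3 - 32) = m/(m + 6)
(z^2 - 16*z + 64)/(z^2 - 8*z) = (z - 8)/z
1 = 1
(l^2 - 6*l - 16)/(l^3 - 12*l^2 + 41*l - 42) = (l^2 - 6*l - 16)/(l^3 - 12*l^2 + 41*l - 42)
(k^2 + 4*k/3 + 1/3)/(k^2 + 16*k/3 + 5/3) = (k + 1)/(k + 5)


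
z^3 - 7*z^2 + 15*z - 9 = (z - 3)^2*(z - 1)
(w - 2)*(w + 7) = w^2 + 5*w - 14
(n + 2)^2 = n^2 + 4*n + 4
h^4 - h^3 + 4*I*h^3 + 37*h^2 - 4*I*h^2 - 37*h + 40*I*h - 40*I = (h - 1)*(h - 5*I)*(h + I)*(h + 8*I)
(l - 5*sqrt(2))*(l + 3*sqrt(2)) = l^2 - 2*sqrt(2)*l - 30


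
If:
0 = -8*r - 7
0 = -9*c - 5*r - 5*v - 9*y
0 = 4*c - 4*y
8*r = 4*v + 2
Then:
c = 125/144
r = -7/8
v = -9/4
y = 125/144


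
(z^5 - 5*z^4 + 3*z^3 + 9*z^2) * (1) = z^5 - 5*z^4 + 3*z^3 + 9*z^2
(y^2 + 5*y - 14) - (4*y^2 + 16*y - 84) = -3*y^2 - 11*y + 70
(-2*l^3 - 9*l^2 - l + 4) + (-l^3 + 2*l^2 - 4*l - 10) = -3*l^3 - 7*l^2 - 5*l - 6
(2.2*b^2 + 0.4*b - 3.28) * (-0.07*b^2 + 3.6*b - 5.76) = -0.154*b^4 + 7.892*b^3 - 11.0024*b^2 - 14.112*b + 18.8928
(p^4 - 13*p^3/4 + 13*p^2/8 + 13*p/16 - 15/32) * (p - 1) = p^5 - 17*p^4/4 + 39*p^3/8 - 13*p^2/16 - 41*p/32 + 15/32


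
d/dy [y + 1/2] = 1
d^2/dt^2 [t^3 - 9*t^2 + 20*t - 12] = 6*t - 18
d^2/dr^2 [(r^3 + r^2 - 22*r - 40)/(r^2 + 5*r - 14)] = 24*(r^3 - 24*r^2 - 78*r - 242)/(r^6 + 15*r^5 + 33*r^4 - 295*r^3 - 462*r^2 + 2940*r - 2744)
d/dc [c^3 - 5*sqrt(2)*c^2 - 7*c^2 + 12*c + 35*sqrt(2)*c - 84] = 3*c^2 - 10*sqrt(2)*c - 14*c + 12 + 35*sqrt(2)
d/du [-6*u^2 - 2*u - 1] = -12*u - 2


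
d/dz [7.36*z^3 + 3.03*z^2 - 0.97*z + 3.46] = 22.08*z^2 + 6.06*z - 0.97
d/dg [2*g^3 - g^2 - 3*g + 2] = 6*g^2 - 2*g - 3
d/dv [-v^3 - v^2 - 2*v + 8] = -3*v^2 - 2*v - 2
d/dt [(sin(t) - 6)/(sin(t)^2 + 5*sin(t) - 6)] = (12*sin(t) + cos(t)^2 + 23)*cos(t)/(sin(t)^2 + 5*sin(t) - 6)^2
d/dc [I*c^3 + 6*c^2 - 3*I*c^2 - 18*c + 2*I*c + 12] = 3*I*c^2 + 6*c*(2 - I) - 18 + 2*I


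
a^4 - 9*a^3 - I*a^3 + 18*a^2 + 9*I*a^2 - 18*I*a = a*(a - 6)*(a - 3)*(a - I)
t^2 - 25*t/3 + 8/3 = (t - 8)*(t - 1/3)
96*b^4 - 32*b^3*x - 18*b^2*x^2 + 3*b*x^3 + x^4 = (-3*b + x)*(-2*b + x)*(4*b + x)^2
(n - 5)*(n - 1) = n^2 - 6*n + 5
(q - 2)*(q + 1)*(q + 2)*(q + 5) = q^4 + 6*q^3 + q^2 - 24*q - 20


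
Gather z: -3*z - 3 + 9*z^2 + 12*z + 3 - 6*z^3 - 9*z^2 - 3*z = -6*z^3 + 6*z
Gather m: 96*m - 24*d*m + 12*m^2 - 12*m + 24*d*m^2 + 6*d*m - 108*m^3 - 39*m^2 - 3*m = -108*m^3 + m^2*(24*d - 27) + m*(81 - 18*d)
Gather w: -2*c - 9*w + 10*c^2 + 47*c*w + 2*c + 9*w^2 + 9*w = 10*c^2 + 47*c*w + 9*w^2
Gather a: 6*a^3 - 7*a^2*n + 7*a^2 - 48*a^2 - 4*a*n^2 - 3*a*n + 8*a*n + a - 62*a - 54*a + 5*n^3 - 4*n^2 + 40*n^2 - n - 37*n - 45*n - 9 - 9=6*a^3 + a^2*(-7*n - 41) + a*(-4*n^2 + 5*n - 115) + 5*n^3 + 36*n^2 - 83*n - 18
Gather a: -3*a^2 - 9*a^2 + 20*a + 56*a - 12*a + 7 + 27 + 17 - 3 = -12*a^2 + 64*a + 48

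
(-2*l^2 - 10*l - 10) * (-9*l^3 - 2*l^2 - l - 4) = 18*l^5 + 94*l^4 + 112*l^3 + 38*l^2 + 50*l + 40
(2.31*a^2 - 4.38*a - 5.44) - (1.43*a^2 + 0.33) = 0.88*a^2 - 4.38*a - 5.77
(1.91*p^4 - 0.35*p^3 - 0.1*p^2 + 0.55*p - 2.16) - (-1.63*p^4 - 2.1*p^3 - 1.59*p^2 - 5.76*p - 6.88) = 3.54*p^4 + 1.75*p^3 + 1.49*p^2 + 6.31*p + 4.72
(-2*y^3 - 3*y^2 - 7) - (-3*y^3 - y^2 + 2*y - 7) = y^3 - 2*y^2 - 2*y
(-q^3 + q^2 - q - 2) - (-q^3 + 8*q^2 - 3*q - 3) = -7*q^2 + 2*q + 1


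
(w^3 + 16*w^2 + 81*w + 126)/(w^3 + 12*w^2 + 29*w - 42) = (w + 3)/(w - 1)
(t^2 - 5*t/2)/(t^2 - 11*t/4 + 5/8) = 4*t/(4*t - 1)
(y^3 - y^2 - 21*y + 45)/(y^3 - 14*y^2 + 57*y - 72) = (y + 5)/(y - 8)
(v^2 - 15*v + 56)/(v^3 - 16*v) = (v^2 - 15*v + 56)/(v*(v^2 - 16))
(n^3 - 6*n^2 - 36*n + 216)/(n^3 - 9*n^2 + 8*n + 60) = (n^2 - 36)/(n^2 - 3*n - 10)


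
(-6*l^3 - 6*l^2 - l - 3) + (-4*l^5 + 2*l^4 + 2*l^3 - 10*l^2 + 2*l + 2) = -4*l^5 + 2*l^4 - 4*l^3 - 16*l^2 + l - 1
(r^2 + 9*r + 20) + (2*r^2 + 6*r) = 3*r^2 + 15*r + 20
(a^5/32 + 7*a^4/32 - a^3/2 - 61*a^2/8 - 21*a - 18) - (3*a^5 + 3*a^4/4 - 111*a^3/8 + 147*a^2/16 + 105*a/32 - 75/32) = -95*a^5/32 - 17*a^4/32 + 107*a^3/8 - 269*a^2/16 - 777*a/32 - 501/32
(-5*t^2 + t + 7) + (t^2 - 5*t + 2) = -4*t^2 - 4*t + 9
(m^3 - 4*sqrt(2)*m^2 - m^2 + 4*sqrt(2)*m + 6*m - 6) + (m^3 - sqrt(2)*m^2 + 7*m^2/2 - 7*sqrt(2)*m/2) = 2*m^3 - 5*sqrt(2)*m^2 + 5*m^2/2 + sqrt(2)*m/2 + 6*m - 6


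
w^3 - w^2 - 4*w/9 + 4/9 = (w - 1)*(w - 2/3)*(w + 2/3)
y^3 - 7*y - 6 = (y - 3)*(y + 1)*(y + 2)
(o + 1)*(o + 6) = o^2 + 7*o + 6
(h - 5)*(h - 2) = h^2 - 7*h + 10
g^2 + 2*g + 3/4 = (g + 1/2)*(g + 3/2)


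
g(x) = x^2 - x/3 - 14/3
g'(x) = 2*x - 1/3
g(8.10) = 58.24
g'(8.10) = 15.87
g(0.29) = -4.68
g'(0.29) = 0.25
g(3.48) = 6.28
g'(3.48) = 6.63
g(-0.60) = -4.11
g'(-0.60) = -1.53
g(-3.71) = 10.33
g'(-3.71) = -7.75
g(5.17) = 20.34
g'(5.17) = 10.01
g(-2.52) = 2.52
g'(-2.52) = -5.37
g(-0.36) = -4.42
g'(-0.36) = -1.05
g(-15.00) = 225.33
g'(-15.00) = -30.33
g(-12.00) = 143.33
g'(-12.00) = -24.33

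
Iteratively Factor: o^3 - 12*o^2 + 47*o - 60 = (o - 5)*(o^2 - 7*o + 12) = (o - 5)*(o - 4)*(o - 3)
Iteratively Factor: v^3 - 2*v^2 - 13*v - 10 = (v + 1)*(v^2 - 3*v - 10) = (v + 1)*(v + 2)*(v - 5)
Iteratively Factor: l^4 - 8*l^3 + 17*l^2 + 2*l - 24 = (l - 3)*(l^3 - 5*l^2 + 2*l + 8) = (l - 3)*(l + 1)*(l^2 - 6*l + 8) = (l - 3)*(l - 2)*(l + 1)*(l - 4)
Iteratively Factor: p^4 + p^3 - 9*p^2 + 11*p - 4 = (p - 1)*(p^3 + 2*p^2 - 7*p + 4) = (p - 1)^2*(p^2 + 3*p - 4) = (p - 1)^3*(p + 4)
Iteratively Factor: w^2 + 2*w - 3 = (w - 1)*(w + 3)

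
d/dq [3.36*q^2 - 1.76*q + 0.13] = 6.72*q - 1.76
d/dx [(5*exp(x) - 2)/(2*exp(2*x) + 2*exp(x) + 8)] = (-(2*exp(x) + 1)*(5*exp(x) - 2) + 5*exp(2*x) + 5*exp(x) + 20)*exp(x)/(2*(exp(2*x) + exp(x) + 4)^2)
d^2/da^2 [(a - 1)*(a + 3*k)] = 2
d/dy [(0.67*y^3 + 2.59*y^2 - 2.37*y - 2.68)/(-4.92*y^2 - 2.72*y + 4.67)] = (-3.2964*y^4 - 3.6448*y^3 - 9.3185*y^2 - 2.1806*y - 18.3575)/(24.2064*y^4 + 26.7648*y^3 - 38.5544*y^2 - 25.4048*y + 21.8089)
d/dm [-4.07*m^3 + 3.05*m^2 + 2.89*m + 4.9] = -12.21*m^2 + 6.1*m + 2.89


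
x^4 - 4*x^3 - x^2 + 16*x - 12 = (x - 3)*(x - 2)*(x - 1)*(x + 2)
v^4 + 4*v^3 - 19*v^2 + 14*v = v*(v - 2)*(v - 1)*(v + 7)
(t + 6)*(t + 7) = t^2 + 13*t + 42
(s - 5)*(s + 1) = s^2 - 4*s - 5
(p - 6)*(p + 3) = p^2 - 3*p - 18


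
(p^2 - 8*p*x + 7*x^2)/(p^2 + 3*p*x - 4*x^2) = (p - 7*x)/(p + 4*x)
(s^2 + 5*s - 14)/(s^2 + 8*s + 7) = (s - 2)/(s + 1)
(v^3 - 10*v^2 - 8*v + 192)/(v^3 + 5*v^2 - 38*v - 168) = (v - 8)/(v + 7)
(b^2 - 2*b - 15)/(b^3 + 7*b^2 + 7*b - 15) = (b - 5)/(b^2 + 4*b - 5)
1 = 1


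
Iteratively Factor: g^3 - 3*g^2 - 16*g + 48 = (g - 4)*(g^2 + g - 12) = (g - 4)*(g - 3)*(g + 4)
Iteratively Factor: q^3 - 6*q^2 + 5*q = (q - 1)*(q^2 - 5*q) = (q - 5)*(q - 1)*(q)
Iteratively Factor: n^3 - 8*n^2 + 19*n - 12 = (n - 1)*(n^2 - 7*n + 12) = (n - 3)*(n - 1)*(n - 4)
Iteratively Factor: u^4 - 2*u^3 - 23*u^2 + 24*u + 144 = (u - 4)*(u^3 + 2*u^2 - 15*u - 36) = (u - 4)*(u + 3)*(u^2 - u - 12) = (u - 4)^2*(u + 3)*(u + 3)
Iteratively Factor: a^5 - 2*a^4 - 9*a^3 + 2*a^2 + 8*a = (a)*(a^4 - 2*a^3 - 9*a^2 + 2*a + 8) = a*(a - 1)*(a^3 - a^2 - 10*a - 8) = a*(a - 1)*(a + 1)*(a^2 - 2*a - 8) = a*(a - 1)*(a + 1)*(a + 2)*(a - 4)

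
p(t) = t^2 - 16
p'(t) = 2*t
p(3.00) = -7.00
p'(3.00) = 6.00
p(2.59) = -9.29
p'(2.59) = 5.18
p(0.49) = -15.76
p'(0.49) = 0.98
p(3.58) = -3.18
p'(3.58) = 7.16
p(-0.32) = -15.90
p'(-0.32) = -0.64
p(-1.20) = -14.56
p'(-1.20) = -2.40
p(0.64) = -15.59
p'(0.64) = 1.28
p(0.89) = -15.21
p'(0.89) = 1.78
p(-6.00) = 20.00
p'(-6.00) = -12.00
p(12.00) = 128.00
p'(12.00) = 24.00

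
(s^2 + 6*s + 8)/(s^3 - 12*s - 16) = (s + 4)/(s^2 - 2*s - 8)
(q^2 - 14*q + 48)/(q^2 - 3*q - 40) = (q - 6)/(q + 5)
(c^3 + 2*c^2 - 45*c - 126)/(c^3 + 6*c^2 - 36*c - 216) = (c^2 - 4*c - 21)/(c^2 - 36)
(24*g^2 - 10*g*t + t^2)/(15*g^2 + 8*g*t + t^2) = (24*g^2 - 10*g*t + t^2)/(15*g^2 + 8*g*t + t^2)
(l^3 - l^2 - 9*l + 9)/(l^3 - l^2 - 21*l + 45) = (l^2 + 2*l - 3)/(l^2 + 2*l - 15)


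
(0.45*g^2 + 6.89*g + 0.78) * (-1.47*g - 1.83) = -0.6615*g^3 - 10.9518*g^2 - 13.7553*g - 1.4274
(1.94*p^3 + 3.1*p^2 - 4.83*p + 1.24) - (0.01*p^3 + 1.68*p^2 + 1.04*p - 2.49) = 1.93*p^3 + 1.42*p^2 - 5.87*p + 3.73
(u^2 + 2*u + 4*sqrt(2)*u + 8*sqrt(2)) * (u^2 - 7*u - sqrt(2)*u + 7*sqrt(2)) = u^4 - 5*u^3 + 3*sqrt(2)*u^3 - 22*u^2 - 15*sqrt(2)*u^2 - 42*sqrt(2)*u + 40*u + 112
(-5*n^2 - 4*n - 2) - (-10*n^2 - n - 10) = 5*n^2 - 3*n + 8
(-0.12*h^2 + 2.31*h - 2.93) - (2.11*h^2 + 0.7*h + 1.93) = -2.23*h^2 + 1.61*h - 4.86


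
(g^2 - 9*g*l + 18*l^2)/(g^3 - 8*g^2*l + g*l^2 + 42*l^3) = (g - 6*l)/(g^2 - 5*g*l - 14*l^2)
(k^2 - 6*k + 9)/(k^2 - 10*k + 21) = (k - 3)/(k - 7)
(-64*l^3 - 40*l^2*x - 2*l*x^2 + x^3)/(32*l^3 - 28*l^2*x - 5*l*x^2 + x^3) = (2*l + x)/(-l + x)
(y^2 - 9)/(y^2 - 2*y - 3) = (y + 3)/(y + 1)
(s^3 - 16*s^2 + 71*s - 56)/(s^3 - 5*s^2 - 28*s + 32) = (s - 7)/(s + 4)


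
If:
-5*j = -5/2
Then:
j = 1/2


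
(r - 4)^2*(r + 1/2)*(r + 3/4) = r^4 - 27*r^3/4 + 51*r^2/8 + 17*r + 6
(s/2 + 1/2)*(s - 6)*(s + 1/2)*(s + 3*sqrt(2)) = s^4/2 - 9*s^3/4 + 3*sqrt(2)*s^3/2 - 27*sqrt(2)*s^2/4 - 17*s^2/4 - 51*sqrt(2)*s/4 - 3*s/2 - 9*sqrt(2)/2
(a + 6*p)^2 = a^2 + 12*a*p + 36*p^2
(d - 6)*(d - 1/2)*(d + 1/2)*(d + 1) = d^4 - 5*d^3 - 25*d^2/4 + 5*d/4 + 3/2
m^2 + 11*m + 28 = (m + 4)*(m + 7)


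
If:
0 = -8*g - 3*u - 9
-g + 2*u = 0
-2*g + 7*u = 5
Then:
No Solution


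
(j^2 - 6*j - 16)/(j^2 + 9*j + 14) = (j - 8)/(j + 7)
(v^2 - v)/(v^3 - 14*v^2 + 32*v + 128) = v*(v - 1)/(v^3 - 14*v^2 + 32*v + 128)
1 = 1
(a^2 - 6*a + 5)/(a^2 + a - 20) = (a^2 - 6*a + 5)/(a^2 + a - 20)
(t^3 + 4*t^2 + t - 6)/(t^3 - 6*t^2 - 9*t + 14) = (t + 3)/(t - 7)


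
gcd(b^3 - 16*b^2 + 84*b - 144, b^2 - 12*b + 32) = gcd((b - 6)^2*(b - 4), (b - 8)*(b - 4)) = b - 4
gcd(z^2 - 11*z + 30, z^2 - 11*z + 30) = z^2 - 11*z + 30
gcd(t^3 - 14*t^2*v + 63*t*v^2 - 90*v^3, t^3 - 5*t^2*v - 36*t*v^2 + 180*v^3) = t^2 - 11*t*v + 30*v^2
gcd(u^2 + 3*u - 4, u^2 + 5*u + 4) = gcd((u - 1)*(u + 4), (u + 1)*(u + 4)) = u + 4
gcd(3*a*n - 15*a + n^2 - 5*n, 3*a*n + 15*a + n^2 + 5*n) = 3*a + n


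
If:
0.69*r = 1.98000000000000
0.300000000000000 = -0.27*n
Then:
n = -1.11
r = 2.87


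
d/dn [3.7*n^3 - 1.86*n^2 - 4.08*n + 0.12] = 11.1*n^2 - 3.72*n - 4.08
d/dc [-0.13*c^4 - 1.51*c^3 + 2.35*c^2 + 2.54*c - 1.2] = -0.52*c^3 - 4.53*c^2 + 4.7*c + 2.54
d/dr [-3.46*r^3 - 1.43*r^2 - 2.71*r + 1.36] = -10.38*r^2 - 2.86*r - 2.71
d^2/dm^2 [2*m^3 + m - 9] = 12*m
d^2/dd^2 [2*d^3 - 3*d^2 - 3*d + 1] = 12*d - 6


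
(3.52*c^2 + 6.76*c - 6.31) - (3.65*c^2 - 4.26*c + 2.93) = -0.13*c^2 + 11.02*c - 9.24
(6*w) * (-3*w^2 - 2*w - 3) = -18*w^3 - 12*w^2 - 18*w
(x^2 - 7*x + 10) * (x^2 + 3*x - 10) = x^4 - 4*x^3 - 21*x^2 + 100*x - 100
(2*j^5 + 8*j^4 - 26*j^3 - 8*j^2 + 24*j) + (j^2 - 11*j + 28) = 2*j^5 + 8*j^4 - 26*j^3 - 7*j^2 + 13*j + 28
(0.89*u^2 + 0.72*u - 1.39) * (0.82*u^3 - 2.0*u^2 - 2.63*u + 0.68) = 0.7298*u^5 - 1.1896*u^4 - 4.9205*u^3 + 1.4916*u^2 + 4.1453*u - 0.9452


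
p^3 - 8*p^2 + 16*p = p*(p - 4)^2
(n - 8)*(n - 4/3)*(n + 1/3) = n^3 - 9*n^2 + 68*n/9 + 32/9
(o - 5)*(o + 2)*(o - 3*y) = o^3 - 3*o^2*y - 3*o^2 + 9*o*y - 10*o + 30*y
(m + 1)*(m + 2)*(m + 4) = m^3 + 7*m^2 + 14*m + 8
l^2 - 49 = (l - 7)*(l + 7)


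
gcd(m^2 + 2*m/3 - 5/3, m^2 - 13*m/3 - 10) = m + 5/3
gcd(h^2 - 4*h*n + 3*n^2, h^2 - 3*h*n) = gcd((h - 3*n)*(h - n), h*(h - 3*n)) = h - 3*n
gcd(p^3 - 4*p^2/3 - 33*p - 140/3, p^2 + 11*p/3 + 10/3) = p + 5/3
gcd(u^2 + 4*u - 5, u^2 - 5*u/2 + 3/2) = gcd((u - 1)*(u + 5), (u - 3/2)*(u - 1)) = u - 1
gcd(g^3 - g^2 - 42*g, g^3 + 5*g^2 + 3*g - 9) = 1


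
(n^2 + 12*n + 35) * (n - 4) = n^3 + 8*n^2 - 13*n - 140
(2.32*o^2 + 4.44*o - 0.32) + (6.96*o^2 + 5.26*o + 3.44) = 9.28*o^2 + 9.7*o + 3.12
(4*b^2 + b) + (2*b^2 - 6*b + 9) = 6*b^2 - 5*b + 9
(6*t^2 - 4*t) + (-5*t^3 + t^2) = -5*t^3 + 7*t^2 - 4*t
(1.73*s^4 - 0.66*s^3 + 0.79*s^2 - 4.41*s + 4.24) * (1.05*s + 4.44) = 1.8165*s^5 + 6.9882*s^4 - 2.1009*s^3 - 1.1229*s^2 - 15.1284*s + 18.8256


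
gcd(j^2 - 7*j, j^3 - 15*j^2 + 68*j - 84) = j - 7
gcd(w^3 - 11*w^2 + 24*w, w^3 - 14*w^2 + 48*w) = w^2 - 8*w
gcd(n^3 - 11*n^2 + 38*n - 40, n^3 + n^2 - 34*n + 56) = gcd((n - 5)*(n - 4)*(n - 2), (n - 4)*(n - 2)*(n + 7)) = n^2 - 6*n + 8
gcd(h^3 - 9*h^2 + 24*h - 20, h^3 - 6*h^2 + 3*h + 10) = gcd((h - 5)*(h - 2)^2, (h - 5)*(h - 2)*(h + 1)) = h^2 - 7*h + 10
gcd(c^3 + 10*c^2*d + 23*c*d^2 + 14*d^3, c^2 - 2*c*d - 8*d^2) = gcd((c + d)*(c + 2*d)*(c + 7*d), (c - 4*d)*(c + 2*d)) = c + 2*d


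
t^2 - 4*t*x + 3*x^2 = (t - 3*x)*(t - x)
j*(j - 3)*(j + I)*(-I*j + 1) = -I*j^4 + 2*j^3 + 3*I*j^3 - 6*j^2 + I*j^2 - 3*I*j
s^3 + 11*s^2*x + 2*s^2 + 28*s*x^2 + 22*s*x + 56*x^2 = (s + 2)*(s + 4*x)*(s + 7*x)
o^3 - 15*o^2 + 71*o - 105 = (o - 7)*(o - 5)*(o - 3)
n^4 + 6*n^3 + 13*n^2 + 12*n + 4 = (n + 1)^2*(n + 2)^2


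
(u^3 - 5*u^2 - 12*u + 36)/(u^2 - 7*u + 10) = (u^2 - 3*u - 18)/(u - 5)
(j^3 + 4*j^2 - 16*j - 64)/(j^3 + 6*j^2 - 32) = (j - 4)/(j - 2)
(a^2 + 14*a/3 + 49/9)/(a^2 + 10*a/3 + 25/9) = (9*a^2 + 42*a + 49)/(9*a^2 + 30*a + 25)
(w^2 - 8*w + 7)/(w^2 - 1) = (w - 7)/(w + 1)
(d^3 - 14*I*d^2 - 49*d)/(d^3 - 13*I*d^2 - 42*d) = (d - 7*I)/(d - 6*I)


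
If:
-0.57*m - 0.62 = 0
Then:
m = -1.09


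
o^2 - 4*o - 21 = (o - 7)*(o + 3)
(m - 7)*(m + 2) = m^2 - 5*m - 14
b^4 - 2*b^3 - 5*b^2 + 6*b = b*(b - 3)*(b - 1)*(b + 2)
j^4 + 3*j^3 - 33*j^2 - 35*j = j*(j - 5)*(j + 1)*(j + 7)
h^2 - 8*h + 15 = (h - 5)*(h - 3)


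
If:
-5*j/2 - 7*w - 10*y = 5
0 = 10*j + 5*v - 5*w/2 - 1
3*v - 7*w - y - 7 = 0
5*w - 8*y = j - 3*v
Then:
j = -9862/18715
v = 17872/18715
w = -2238/3743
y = 941/18715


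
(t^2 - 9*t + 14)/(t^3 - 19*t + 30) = (t - 7)/(t^2 + 2*t - 15)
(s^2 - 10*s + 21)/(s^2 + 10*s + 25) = (s^2 - 10*s + 21)/(s^2 + 10*s + 25)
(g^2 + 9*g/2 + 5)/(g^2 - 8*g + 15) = (g^2 + 9*g/2 + 5)/(g^2 - 8*g + 15)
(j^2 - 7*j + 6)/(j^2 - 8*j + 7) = (j - 6)/(j - 7)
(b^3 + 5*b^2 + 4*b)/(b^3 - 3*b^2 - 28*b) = (b + 1)/(b - 7)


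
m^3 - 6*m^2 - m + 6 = (m - 6)*(m - 1)*(m + 1)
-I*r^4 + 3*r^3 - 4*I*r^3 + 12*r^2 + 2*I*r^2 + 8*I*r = r*(r + 4)*(r + 2*I)*(-I*r + 1)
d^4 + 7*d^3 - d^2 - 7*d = d*(d - 1)*(d + 1)*(d + 7)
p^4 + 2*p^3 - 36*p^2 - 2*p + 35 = (p - 5)*(p - 1)*(p + 1)*(p + 7)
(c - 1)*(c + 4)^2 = c^3 + 7*c^2 + 8*c - 16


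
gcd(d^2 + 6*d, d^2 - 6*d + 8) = 1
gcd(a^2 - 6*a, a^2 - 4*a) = a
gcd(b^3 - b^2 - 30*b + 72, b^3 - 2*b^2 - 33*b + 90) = b^2 + 3*b - 18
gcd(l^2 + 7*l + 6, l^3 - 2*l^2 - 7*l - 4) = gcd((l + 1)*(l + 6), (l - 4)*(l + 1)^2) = l + 1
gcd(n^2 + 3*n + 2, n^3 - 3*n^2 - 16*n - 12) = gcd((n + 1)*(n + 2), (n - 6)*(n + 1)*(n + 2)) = n^2 + 3*n + 2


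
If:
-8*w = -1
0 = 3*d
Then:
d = 0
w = 1/8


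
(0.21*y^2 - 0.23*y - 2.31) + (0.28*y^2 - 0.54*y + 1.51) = 0.49*y^2 - 0.77*y - 0.8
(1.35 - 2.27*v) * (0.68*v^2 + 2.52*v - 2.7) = -1.5436*v^3 - 4.8024*v^2 + 9.531*v - 3.645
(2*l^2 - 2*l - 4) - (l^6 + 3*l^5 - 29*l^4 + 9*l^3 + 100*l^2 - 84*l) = -l^6 - 3*l^5 + 29*l^4 - 9*l^3 - 98*l^2 + 82*l - 4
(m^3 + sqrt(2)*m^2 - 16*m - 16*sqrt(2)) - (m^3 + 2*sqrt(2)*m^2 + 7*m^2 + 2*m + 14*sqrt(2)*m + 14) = -7*m^2 - sqrt(2)*m^2 - 14*sqrt(2)*m - 18*m - 16*sqrt(2) - 14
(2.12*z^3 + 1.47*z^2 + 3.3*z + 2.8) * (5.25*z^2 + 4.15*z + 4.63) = 11.13*z^5 + 16.5155*z^4 + 33.2411*z^3 + 35.2011*z^2 + 26.899*z + 12.964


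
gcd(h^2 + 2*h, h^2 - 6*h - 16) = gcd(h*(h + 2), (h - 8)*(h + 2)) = h + 2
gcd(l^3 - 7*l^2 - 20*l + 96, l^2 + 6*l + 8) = l + 4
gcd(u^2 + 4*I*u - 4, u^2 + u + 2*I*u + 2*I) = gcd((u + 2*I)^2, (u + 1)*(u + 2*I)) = u + 2*I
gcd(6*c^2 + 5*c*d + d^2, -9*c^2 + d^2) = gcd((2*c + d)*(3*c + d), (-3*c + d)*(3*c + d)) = 3*c + d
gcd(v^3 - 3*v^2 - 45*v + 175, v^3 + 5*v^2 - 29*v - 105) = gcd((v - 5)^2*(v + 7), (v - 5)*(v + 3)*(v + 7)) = v^2 + 2*v - 35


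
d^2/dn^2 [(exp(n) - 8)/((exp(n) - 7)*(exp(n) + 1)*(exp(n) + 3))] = (4*exp(6*n) - 81*exp(5*n) + 373*exp(4*n) + 310*exp(3*n) - 3690*exp(2*n) - 3509*exp(n) + 4641)*exp(n)/(exp(9*n) - 9*exp(8*n) - 48*exp(7*n) + 360*exp(6*n) + 1578*exp(5*n) - 3042*exp(4*n) - 23752*exp(3*n) - 43344*exp(2*n) - 33075*exp(n) - 9261)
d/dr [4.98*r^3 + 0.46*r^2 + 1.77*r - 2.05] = 14.94*r^2 + 0.92*r + 1.77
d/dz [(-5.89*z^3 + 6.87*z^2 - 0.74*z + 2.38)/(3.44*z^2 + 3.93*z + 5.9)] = (-20.2616*z^4 - 46.2954*z^3 - 74.7083*z^2 + 64.6916*z - 13.7194)/(11.8336*z^4 + 27.0384*z^3 + 56.0369*z^2 + 46.374*z + 34.81)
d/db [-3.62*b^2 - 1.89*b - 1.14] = -7.24*b - 1.89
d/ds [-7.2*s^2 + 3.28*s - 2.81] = 3.28 - 14.4*s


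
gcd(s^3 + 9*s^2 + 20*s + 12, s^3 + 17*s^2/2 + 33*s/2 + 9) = s^2 + 7*s + 6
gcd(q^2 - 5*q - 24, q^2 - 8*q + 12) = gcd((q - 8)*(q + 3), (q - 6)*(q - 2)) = 1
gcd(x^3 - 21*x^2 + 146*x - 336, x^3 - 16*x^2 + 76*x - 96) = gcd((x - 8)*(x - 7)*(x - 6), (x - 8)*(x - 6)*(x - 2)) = x^2 - 14*x + 48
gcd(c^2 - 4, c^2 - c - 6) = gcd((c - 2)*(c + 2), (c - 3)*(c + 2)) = c + 2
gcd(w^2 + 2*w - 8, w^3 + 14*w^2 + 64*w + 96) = w + 4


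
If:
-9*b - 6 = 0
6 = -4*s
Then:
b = -2/3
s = -3/2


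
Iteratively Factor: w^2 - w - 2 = (w - 2)*(w + 1)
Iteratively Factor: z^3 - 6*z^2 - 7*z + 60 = (z - 4)*(z^2 - 2*z - 15) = (z - 5)*(z - 4)*(z + 3)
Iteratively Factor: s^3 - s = (s + 1)*(s^2 - s) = (s - 1)*(s + 1)*(s)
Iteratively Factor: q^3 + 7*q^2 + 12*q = (q + 4)*(q^2 + 3*q) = (q + 3)*(q + 4)*(q)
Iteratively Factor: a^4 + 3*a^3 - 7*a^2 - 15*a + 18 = (a - 1)*(a^3 + 4*a^2 - 3*a - 18) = (a - 1)*(a + 3)*(a^2 + a - 6) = (a - 1)*(a + 3)^2*(a - 2)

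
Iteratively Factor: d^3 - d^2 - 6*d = (d + 2)*(d^2 - 3*d) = (d - 3)*(d + 2)*(d)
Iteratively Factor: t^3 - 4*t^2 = (t)*(t^2 - 4*t) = t*(t - 4)*(t)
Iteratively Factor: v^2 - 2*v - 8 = (v - 4)*(v + 2)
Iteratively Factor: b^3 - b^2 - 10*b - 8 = (b + 2)*(b^2 - 3*b - 4) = (b + 1)*(b + 2)*(b - 4)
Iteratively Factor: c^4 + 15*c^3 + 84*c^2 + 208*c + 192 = (c + 4)*(c^3 + 11*c^2 + 40*c + 48) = (c + 4)^2*(c^2 + 7*c + 12) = (c + 3)*(c + 4)^2*(c + 4)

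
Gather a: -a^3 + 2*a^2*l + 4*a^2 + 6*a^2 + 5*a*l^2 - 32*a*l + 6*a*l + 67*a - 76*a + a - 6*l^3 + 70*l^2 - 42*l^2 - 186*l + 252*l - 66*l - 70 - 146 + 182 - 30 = -a^3 + a^2*(2*l + 10) + a*(5*l^2 - 26*l - 8) - 6*l^3 + 28*l^2 - 64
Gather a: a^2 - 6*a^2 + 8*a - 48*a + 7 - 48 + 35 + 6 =-5*a^2 - 40*a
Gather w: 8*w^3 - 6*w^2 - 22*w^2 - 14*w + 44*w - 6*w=8*w^3 - 28*w^2 + 24*w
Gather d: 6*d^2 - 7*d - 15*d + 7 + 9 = 6*d^2 - 22*d + 16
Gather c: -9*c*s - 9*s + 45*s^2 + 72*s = -9*c*s + 45*s^2 + 63*s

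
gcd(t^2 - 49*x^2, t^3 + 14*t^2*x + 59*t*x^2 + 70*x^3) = t + 7*x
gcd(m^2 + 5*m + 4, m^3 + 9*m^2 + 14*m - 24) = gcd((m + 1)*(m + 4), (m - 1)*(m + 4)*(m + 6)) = m + 4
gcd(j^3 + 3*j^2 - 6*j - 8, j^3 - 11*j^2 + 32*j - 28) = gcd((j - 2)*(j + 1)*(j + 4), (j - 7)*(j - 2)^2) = j - 2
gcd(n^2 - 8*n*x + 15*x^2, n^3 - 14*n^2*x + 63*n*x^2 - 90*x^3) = n^2 - 8*n*x + 15*x^2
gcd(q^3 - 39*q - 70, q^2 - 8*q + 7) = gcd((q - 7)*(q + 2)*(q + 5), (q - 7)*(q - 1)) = q - 7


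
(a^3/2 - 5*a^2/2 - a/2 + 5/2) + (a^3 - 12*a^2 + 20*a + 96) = 3*a^3/2 - 29*a^2/2 + 39*a/2 + 197/2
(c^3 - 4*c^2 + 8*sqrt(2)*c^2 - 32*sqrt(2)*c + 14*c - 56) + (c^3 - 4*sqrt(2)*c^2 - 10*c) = 2*c^3 - 4*c^2 + 4*sqrt(2)*c^2 - 32*sqrt(2)*c + 4*c - 56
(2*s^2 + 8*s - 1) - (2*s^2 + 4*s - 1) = 4*s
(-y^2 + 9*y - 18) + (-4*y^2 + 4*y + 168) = -5*y^2 + 13*y + 150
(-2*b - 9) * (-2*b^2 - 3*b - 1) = 4*b^3 + 24*b^2 + 29*b + 9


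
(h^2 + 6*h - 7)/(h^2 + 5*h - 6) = (h + 7)/(h + 6)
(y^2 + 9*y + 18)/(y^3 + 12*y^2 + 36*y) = (y + 3)/(y*(y + 6))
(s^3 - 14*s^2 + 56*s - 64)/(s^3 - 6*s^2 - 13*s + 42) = (s^2 - 12*s + 32)/(s^2 - 4*s - 21)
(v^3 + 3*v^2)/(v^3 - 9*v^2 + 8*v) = v*(v + 3)/(v^2 - 9*v + 8)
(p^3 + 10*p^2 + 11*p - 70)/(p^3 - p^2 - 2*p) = (p^2 + 12*p + 35)/(p*(p + 1))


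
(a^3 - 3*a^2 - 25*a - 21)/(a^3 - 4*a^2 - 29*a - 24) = (a - 7)/(a - 8)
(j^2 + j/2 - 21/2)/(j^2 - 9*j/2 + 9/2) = (2*j + 7)/(2*j - 3)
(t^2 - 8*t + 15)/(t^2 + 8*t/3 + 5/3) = 3*(t^2 - 8*t + 15)/(3*t^2 + 8*t + 5)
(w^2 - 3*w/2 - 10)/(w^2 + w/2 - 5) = (w - 4)/(w - 2)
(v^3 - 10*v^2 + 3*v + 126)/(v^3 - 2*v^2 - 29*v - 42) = (v - 6)/(v + 2)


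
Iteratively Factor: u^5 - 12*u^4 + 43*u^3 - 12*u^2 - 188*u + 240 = (u - 5)*(u^4 - 7*u^3 + 8*u^2 + 28*u - 48) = (u - 5)*(u - 2)*(u^3 - 5*u^2 - 2*u + 24) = (u - 5)*(u - 4)*(u - 2)*(u^2 - u - 6) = (u - 5)*(u - 4)*(u - 2)*(u + 2)*(u - 3)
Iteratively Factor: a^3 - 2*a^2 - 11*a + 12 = (a + 3)*(a^2 - 5*a + 4) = (a - 4)*(a + 3)*(a - 1)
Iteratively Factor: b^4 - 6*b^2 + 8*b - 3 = (b + 3)*(b^3 - 3*b^2 + 3*b - 1) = (b - 1)*(b + 3)*(b^2 - 2*b + 1) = (b - 1)^2*(b + 3)*(b - 1)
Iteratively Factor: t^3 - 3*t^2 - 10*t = (t)*(t^2 - 3*t - 10) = t*(t - 5)*(t + 2)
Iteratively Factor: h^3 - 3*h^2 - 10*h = (h)*(h^2 - 3*h - 10) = h*(h - 5)*(h + 2)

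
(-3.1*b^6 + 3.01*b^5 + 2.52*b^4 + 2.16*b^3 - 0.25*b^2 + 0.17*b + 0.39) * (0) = 0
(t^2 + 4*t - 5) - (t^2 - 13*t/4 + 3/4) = 29*t/4 - 23/4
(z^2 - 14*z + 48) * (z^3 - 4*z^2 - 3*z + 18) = z^5 - 18*z^4 + 101*z^3 - 132*z^2 - 396*z + 864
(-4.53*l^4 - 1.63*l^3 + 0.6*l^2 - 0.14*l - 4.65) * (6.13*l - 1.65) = -27.7689*l^5 - 2.5174*l^4 + 6.3675*l^3 - 1.8482*l^2 - 28.2735*l + 7.6725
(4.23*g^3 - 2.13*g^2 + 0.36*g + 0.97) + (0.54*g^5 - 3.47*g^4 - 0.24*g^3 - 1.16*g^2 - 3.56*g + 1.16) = 0.54*g^5 - 3.47*g^4 + 3.99*g^3 - 3.29*g^2 - 3.2*g + 2.13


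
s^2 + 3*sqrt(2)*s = s*(s + 3*sqrt(2))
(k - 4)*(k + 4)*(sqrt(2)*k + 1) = sqrt(2)*k^3 + k^2 - 16*sqrt(2)*k - 16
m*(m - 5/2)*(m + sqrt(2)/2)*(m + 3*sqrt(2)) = m^4 - 5*m^3/2 + 7*sqrt(2)*m^3/2 - 35*sqrt(2)*m^2/4 + 3*m^2 - 15*m/2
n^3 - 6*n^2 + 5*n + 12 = (n - 4)*(n - 3)*(n + 1)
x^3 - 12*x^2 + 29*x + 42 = (x - 7)*(x - 6)*(x + 1)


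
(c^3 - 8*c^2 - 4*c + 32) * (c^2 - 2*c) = c^5 - 10*c^4 + 12*c^3 + 40*c^2 - 64*c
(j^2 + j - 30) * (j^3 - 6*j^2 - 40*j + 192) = j^5 - 5*j^4 - 76*j^3 + 332*j^2 + 1392*j - 5760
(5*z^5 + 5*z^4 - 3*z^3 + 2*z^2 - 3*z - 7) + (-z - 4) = 5*z^5 + 5*z^4 - 3*z^3 + 2*z^2 - 4*z - 11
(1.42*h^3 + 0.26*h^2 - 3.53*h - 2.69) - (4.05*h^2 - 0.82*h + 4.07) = 1.42*h^3 - 3.79*h^2 - 2.71*h - 6.76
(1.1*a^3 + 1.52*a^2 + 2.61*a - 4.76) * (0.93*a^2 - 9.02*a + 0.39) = 1.023*a^5 - 8.5084*a^4 - 10.8541*a^3 - 27.3762*a^2 + 43.9531*a - 1.8564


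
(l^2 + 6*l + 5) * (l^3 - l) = l^5 + 6*l^4 + 4*l^3 - 6*l^2 - 5*l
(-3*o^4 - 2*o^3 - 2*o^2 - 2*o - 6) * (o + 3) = -3*o^5 - 11*o^4 - 8*o^3 - 8*o^2 - 12*o - 18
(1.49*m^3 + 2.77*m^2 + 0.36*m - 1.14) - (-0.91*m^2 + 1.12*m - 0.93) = 1.49*m^3 + 3.68*m^2 - 0.76*m - 0.21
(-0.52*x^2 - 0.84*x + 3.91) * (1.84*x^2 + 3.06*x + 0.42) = -0.9568*x^4 - 3.1368*x^3 + 4.4056*x^2 + 11.6118*x + 1.6422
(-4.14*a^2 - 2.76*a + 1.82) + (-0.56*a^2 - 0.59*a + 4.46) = -4.7*a^2 - 3.35*a + 6.28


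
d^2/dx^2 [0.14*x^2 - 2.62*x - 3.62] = 0.280000000000000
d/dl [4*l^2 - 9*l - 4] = 8*l - 9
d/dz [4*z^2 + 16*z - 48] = 8*z + 16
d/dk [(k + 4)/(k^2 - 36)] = (k^2 - 2*k*(k + 4) - 36)/(k^2 - 36)^2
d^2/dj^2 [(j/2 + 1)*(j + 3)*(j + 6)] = 3*j + 11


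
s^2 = s^2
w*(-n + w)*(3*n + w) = -3*n^2*w + 2*n*w^2 + w^3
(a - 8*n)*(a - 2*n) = a^2 - 10*a*n + 16*n^2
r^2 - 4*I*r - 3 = (r - 3*I)*(r - I)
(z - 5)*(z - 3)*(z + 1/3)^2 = z^4 - 22*z^3/3 + 88*z^2/9 + 82*z/9 + 5/3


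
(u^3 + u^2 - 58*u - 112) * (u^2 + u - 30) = u^5 + 2*u^4 - 87*u^3 - 200*u^2 + 1628*u + 3360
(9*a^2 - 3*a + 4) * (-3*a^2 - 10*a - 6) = -27*a^4 - 81*a^3 - 36*a^2 - 22*a - 24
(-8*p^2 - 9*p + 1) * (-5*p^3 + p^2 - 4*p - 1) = 40*p^5 + 37*p^4 + 18*p^3 + 45*p^2 + 5*p - 1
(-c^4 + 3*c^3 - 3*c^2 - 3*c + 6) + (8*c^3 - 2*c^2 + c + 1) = -c^4 + 11*c^3 - 5*c^2 - 2*c + 7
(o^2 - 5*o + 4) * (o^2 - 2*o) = o^4 - 7*o^3 + 14*o^2 - 8*o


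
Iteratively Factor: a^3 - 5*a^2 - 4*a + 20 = (a + 2)*(a^2 - 7*a + 10) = (a - 2)*(a + 2)*(a - 5)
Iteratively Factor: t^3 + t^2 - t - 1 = (t + 1)*(t^2 - 1) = (t + 1)^2*(t - 1)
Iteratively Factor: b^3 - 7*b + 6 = (b + 3)*(b^2 - 3*b + 2) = (b - 1)*(b + 3)*(b - 2)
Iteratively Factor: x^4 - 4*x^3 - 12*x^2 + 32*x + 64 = (x - 4)*(x^3 - 12*x - 16) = (x - 4)^2*(x^2 + 4*x + 4) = (x - 4)^2*(x + 2)*(x + 2)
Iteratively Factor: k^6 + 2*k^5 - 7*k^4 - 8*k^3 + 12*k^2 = (k + 3)*(k^5 - k^4 - 4*k^3 + 4*k^2) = (k - 2)*(k + 3)*(k^4 + k^3 - 2*k^2) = k*(k - 2)*(k + 3)*(k^3 + k^2 - 2*k) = k*(k - 2)*(k + 2)*(k + 3)*(k^2 - k) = k^2*(k - 2)*(k + 2)*(k + 3)*(k - 1)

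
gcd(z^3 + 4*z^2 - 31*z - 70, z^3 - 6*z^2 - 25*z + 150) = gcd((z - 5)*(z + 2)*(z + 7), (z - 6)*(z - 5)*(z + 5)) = z - 5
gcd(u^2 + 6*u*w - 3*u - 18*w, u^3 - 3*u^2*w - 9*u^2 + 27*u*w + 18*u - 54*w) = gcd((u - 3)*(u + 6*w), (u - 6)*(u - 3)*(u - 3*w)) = u - 3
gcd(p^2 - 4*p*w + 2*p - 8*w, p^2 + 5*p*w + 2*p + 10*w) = p + 2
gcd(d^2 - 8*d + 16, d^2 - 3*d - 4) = d - 4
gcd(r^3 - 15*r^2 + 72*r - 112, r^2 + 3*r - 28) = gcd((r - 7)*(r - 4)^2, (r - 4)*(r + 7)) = r - 4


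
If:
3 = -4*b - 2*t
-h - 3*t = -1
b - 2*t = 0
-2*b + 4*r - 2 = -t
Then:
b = -3/5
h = 19/10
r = 11/40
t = -3/10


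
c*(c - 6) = c^2 - 6*c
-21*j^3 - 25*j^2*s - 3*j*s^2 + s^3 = (-7*j + s)*(j + s)*(3*j + s)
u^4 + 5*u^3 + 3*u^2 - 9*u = u*(u - 1)*(u + 3)^2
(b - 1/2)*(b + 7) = b^2 + 13*b/2 - 7/2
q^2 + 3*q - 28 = (q - 4)*(q + 7)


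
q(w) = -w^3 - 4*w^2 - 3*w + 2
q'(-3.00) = -6.00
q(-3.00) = 2.00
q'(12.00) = -531.00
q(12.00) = -2338.00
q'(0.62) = -9.11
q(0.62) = -1.64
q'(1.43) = -20.57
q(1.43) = -13.39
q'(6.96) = -204.00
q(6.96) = -549.80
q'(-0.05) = -2.61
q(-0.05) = 2.14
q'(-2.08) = 0.66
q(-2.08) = -0.07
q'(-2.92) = -5.22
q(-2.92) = 1.55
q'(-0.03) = -2.76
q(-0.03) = 2.09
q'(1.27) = -18.00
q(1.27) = -10.31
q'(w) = -3*w^2 - 8*w - 3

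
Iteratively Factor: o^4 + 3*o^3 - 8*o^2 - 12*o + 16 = (o + 4)*(o^3 - o^2 - 4*o + 4) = (o - 1)*(o + 4)*(o^2 - 4) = (o - 1)*(o + 2)*(o + 4)*(o - 2)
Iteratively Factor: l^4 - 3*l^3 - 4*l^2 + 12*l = (l)*(l^3 - 3*l^2 - 4*l + 12) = l*(l - 3)*(l^2 - 4) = l*(l - 3)*(l - 2)*(l + 2)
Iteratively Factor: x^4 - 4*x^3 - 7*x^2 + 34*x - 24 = (x - 1)*(x^3 - 3*x^2 - 10*x + 24) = (x - 2)*(x - 1)*(x^2 - x - 12) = (x - 2)*(x - 1)*(x + 3)*(x - 4)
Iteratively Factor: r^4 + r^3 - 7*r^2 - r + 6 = (r - 1)*(r^3 + 2*r^2 - 5*r - 6) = (r - 2)*(r - 1)*(r^2 + 4*r + 3) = (r - 2)*(r - 1)*(r + 3)*(r + 1)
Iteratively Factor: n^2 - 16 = (n + 4)*(n - 4)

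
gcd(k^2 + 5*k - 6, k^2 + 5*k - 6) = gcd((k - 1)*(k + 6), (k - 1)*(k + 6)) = k^2 + 5*k - 6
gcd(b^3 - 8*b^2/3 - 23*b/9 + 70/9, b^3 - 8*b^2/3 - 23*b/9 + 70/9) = b^3 - 8*b^2/3 - 23*b/9 + 70/9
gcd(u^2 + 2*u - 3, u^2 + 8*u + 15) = u + 3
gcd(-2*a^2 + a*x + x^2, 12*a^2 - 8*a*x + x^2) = 1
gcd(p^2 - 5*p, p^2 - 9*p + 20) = p - 5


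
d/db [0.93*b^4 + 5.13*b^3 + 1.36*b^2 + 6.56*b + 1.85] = 3.72*b^3 + 15.39*b^2 + 2.72*b + 6.56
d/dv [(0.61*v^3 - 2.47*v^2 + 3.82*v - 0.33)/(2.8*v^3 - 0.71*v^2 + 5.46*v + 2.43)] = (8.88178419700125e-16*v^5 + 6.4829*v^4 - 14.7308*v^3 - 3.5551*v^2 - 12.4728*v + 11.0844)/(7.84*v^6 - 3.976*v^5 + 31.0801*v^4 + 5.8548*v^3 + 26.361*v^2 + 26.5356*v + 5.9049)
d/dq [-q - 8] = -1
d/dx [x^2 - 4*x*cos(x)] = 4*x*sin(x) + 2*x - 4*cos(x)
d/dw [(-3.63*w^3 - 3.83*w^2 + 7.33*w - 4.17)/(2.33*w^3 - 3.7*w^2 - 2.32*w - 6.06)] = (-3.5527136788005e-15*w^5 + 22.3549*w^4 - 17.3146*w^3 + 131.1483*w^2 + 15.5616*w - 54.0942)/(5.4289*w^6 - 17.242*w^5 + 2.8788*w^4 - 11.0716*w^3 + 50.2264*w^2 + 28.1184*w + 36.7236)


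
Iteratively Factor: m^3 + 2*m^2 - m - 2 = (m - 1)*(m^2 + 3*m + 2) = (m - 1)*(m + 1)*(m + 2)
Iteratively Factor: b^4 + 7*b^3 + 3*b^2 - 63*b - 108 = (b - 3)*(b^3 + 10*b^2 + 33*b + 36) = (b - 3)*(b + 4)*(b^2 + 6*b + 9) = (b - 3)*(b + 3)*(b + 4)*(b + 3)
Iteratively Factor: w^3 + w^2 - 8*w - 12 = (w + 2)*(w^2 - w - 6) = (w + 2)^2*(w - 3)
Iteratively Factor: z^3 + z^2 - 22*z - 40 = (z - 5)*(z^2 + 6*z + 8) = (z - 5)*(z + 4)*(z + 2)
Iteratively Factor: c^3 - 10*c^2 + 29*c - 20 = (c - 5)*(c^2 - 5*c + 4) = (c - 5)*(c - 1)*(c - 4)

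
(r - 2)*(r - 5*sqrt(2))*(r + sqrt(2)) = r^3 - 4*sqrt(2)*r^2 - 2*r^2 - 10*r + 8*sqrt(2)*r + 20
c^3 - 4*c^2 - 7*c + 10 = (c - 5)*(c - 1)*(c + 2)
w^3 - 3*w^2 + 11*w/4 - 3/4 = (w - 3/2)*(w - 1)*(w - 1/2)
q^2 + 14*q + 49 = (q + 7)^2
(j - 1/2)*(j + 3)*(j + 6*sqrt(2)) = j^3 + 5*j^2/2 + 6*sqrt(2)*j^2 - 3*j/2 + 15*sqrt(2)*j - 9*sqrt(2)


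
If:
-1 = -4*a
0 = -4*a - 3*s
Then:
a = 1/4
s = -1/3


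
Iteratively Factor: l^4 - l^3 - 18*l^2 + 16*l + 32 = (l + 1)*(l^3 - 2*l^2 - 16*l + 32) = (l + 1)*(l + 4)*(l^2 - 6*l + 8) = (l - 4)*(l + 1)*(l + 4)*(l - 2)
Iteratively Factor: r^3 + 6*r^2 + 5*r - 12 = (r + 4)*(r^2 + 2*r - 3) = (r + 3)*(r + 4)*(r - 1)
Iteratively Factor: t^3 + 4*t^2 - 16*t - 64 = (t + 4)*(t^2 - 16) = (t - 4)*(t + 4)*(t + 4)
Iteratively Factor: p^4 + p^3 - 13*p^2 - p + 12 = (p + 4)*(p^3 - 3*p^2 - p + 3) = (p - 1)*(p + 4)*(p^2 - 2*p - 3) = (p - 3)*(p - 1)*(p + 4)*(p + 1)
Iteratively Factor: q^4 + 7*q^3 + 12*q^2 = (q)*(q^3 + 7*q^2 + 12*q) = q*(q + 4)*(q^2 + 3*q) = q^2*(q + 4)*(q + 3)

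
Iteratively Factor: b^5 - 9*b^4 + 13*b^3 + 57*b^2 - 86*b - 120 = (b - 4)*(b^4 - 5*b^3 - 7*b^2 + 29*b + 30) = (b - 4)*(b - 3)*(b^3 - 2*b^2 - 13*b - 10) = (b - 4)*(b - 3)*(b + 1)*(b^2 - 3*b - 10) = (b - 5)*(b - 4)*(b - 3)*(b + 1)*(b + 2)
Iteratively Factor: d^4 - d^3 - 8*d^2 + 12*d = (d - 2)*(d^3 + d^2 - 6*d) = (d - 2)^2*(d^2 + 3*d) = d*(d - 2)^2*(d + 3)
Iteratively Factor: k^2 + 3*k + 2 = (k + 1)*(k + 2)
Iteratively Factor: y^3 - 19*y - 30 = (y - 5)*(y^2 + 5*y + 6) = (y - 5)*(y + 3)*(y + 2)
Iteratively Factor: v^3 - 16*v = (v + 4)*(v^2 - 4*v) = (v - 4)*(v + 4)*(v)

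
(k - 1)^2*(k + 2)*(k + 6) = k^4 + 6*k^3 - 3*k^2 - 16*k + 12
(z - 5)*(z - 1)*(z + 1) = z^3 - 5*z^2 - z + 5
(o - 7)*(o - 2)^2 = o^3 - 11*o^2 + 32*o - 28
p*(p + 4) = p^2 + 4*p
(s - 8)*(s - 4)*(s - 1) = s^3 - 13*s^2 + 44*s - 32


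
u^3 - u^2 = u^2*(u - 1)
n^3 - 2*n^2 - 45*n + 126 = (n - 6)*(n - 3)*(n + 7)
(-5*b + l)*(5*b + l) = -25*b^2 + l^2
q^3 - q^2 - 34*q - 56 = (q - 7)*(q + 2)*(q + 4)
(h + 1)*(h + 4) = h^2 + 5*h + 4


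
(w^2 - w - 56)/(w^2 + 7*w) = (w - 8)/w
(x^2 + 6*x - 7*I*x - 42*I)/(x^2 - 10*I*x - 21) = (x + 6)/(x - 3*I)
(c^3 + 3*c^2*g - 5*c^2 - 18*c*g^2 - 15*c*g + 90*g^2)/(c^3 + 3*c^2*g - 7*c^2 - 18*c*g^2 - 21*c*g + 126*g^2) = (c - 5)/(c - 7)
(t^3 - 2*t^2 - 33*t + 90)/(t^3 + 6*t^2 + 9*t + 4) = (t^3 - 2*t^2 - 33*t + 90)/(t^3 + 6*t^2 + 9*t + 4)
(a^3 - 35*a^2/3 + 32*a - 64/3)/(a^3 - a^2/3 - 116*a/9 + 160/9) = 3*(a^2 - 9*a + 8)/(3*a^2 + 7*a - 20)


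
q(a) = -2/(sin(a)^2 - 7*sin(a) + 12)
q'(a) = -2*(-2*sin(a)*cos(a) + 7*cos(a))/(sin(a)^2 - 7*sin(a) + 12)^2 = 2*(2*sin(a) - 7)*cos(a)/(sin(a)^2 - 7*sin(a) + 12)^2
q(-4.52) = -0.33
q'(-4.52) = 0.05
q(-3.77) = -0.24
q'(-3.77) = 0.14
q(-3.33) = -0.19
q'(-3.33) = 0.11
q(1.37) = -0.33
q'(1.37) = -0.05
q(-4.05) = -0.28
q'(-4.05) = 0.13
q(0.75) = -0.26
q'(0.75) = -0.14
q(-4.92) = -0.33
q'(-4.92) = -0.06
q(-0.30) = -0.14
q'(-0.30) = -0.07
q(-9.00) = -0.13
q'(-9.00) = 0.06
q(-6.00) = -0.20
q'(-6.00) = -0.12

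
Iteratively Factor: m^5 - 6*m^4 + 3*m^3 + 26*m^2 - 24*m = (m + 2)*(m^4 - 8*m^3 + 19*m^2 - 12*m) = (m - 1)*(m + 2)*(m^3 - 7*m^2 + 12*m) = (m - 3)*(m - 1)*(m + 2)*(m^2 - 4*m) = (m - 4)*(m - 3)*(m - 1)*(m + 2)*(m)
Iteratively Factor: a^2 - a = (a - 1)*(a)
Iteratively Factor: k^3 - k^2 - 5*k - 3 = (k - 3)*(k^2 + 2*k + 1) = (k - 3)*(k + 1)*(k + 1)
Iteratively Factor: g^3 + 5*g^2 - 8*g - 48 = (g + 4)*(g^2 + g - 12) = (g + 4)^2*(g - 3)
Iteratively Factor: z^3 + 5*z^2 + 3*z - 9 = (z + 3)*(z^2 + 2*z - 3) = (z + 3)^2*(z - 1)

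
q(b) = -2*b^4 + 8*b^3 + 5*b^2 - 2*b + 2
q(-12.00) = -54550.00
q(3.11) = 97.68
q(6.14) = -812.50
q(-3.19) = -407.54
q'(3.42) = -7.10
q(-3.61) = -641.66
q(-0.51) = 3.12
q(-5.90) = -3878.65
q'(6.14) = -887.61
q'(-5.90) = 2417.47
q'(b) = -8*b^3 + 24*b^2 + 10*b - 2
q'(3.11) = 20.59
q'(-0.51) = 0.20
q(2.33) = 66.73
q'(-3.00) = 400.00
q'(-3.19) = 470.02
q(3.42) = 100.04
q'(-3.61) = 651.04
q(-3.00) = -325.00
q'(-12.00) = 17158.00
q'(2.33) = 50.40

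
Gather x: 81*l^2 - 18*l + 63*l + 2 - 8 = 81*l^2 + 45*l - 6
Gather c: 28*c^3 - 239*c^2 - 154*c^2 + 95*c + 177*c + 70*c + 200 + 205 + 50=28*c^3 - 393*c^2 + 342*c + 455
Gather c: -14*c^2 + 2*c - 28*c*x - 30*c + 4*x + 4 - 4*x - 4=-14*c^2 + c*(-28*x - 28)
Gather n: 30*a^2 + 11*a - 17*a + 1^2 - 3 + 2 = 30*a^2 - 6*a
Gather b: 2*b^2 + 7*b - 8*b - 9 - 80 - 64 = 2*b^2 - b - 153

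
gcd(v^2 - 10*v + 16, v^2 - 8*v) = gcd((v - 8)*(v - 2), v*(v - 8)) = v - 8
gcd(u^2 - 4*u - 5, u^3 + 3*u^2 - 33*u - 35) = u^2 - 4*u - 5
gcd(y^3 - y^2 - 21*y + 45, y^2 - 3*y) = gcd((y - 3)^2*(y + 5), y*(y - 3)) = y - 3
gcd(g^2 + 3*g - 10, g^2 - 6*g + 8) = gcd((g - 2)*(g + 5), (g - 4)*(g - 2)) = g - 2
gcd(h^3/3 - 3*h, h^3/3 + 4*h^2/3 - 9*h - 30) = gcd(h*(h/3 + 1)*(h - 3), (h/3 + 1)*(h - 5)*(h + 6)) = h + 3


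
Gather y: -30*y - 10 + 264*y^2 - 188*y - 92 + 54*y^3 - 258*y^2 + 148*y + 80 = 54*y^3 + 6*y^2 - 70*y - 22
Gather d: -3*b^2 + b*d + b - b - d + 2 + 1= -3*b^2 + d*(b - 1) + 3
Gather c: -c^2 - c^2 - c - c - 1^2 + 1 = -2*c^2 - 2*c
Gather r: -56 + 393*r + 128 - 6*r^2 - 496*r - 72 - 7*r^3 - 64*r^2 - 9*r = -7*r^3 - 70*r^2 - 112*r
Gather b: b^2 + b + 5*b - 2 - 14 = b^2 + 6*b - 16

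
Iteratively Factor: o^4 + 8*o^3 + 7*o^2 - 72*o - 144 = (o + 4)*(o^3 + 4*o^2 - 9*o - 36) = (o - 3)*(o + 4)*(o^2 + 7*o + 12) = (o - 3)*(o + 3)*(o + 4)*(o + 4)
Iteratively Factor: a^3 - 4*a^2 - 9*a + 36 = (a - 3)*(a^2 - a - 12) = (a - 3)*(a + 3)*(a - 4)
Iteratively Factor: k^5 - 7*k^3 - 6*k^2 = (k + 1)*(k^4 - k^3 - 6*k^2) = k*(k + 1)*(k^3 - k^2 - 6*k) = k*(k + 1)*(k + 2)*(k^2 - 3*k) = k^2*(k + 1)*(k + 2)*(k - 3)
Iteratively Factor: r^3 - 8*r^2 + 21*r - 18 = (r - 3)*(r^2 - 5*r + 6) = (r - 3)*(r - 2)*(r - 3)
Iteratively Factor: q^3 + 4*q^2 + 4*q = (q)*(q^2 + 4*q + 4) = q*(q + 2)*(q + 2)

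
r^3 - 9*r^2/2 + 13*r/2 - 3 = (r - 2)*(r - 3/2)*(r - 1)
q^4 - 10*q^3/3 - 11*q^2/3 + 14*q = q*(q - 3)*(q - 7/3)*(q + 2)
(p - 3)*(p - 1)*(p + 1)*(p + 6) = p^4 + 3*p^3 - 19*p^2 - 3*p + 18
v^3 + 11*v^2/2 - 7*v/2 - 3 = (v - 1)*(v + 1/2)*(v + 6)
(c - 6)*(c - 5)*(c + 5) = c^3 - 6*c^2 - 25*c + 150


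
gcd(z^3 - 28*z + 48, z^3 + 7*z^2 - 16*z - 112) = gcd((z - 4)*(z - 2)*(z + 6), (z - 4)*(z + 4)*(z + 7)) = z - 4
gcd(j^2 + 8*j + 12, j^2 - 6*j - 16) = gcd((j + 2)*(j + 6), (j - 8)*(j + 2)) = j + 2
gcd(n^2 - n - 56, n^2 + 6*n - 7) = n + 7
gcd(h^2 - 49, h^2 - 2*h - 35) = h - 7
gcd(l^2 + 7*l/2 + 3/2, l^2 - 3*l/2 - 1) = l + 1/2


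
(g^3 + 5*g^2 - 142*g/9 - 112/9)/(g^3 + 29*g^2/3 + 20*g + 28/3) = (g - 8/3)/(g + 2)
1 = 1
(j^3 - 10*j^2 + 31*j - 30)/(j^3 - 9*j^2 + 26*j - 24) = (j - 5)/(j - 4)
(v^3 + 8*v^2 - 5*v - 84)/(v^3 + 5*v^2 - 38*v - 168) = (v - 3)/(v - 6)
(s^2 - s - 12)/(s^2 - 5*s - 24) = (s - 4)/(s - 8)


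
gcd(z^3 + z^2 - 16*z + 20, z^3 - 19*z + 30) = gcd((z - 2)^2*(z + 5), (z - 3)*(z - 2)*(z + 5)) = z^2 + 3*z - 10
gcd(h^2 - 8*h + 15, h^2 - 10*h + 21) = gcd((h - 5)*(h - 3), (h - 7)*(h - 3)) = h - 3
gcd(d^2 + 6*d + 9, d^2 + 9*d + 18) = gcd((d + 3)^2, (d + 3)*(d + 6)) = d + 3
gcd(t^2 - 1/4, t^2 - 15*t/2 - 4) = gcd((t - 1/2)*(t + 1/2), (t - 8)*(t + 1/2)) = t + 1/2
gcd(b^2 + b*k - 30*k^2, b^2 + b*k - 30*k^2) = b^2 + b*k - 30*k^2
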